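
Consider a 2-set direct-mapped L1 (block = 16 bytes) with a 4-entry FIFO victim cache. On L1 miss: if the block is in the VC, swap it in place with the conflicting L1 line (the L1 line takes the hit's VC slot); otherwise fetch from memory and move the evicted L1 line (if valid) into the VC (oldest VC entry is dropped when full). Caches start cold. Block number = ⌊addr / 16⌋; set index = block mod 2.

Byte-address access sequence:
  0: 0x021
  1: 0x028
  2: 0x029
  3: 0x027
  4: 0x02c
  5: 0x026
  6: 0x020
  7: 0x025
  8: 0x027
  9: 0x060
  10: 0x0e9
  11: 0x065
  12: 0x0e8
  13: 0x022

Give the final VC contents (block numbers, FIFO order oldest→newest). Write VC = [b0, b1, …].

  [0] addr=0x21 blk=2 s=0: MISS | VC []
  [1] addr=0x28 blk=2 s=0: L1-HIT | VC []
  [2] addr=0x29 blk=2 s=0: L1-HIT | VC []
  [3] addr=0x27 blk=2 s=0: L1-HIT | VC []
  [4] addr=0x2c blk=2 s=0: L1-HIT | VC []
  [5] addr=0x26 blk=2 s=0: L1-HIT | VC []
  [6] addr=0x20 blk=2 s=0: L1-HIT | VC []
  [7] addr=0x25 blk=2 s=0: L1-HIT | VC []
  [8] addr=0x27 blk=2 s=0: L1-HIT | VC []
  [9] addr=0x60 blk=6 s=0: MISS | VC [2]
  [10] addr=0xe9 blk=14 s=0: MISS | VC [2, 6]
  [11] addr=0x65 blk=6 s=0: VC-HIT | VC [2, 14]
  [12] addr=0xe8 blk=14 s=0: VC-HIT | VC [2, 6]
  [13] addr=0x22 blk=2 s=0: VC-HIT | VC [14, 6]

VC = [14, 6]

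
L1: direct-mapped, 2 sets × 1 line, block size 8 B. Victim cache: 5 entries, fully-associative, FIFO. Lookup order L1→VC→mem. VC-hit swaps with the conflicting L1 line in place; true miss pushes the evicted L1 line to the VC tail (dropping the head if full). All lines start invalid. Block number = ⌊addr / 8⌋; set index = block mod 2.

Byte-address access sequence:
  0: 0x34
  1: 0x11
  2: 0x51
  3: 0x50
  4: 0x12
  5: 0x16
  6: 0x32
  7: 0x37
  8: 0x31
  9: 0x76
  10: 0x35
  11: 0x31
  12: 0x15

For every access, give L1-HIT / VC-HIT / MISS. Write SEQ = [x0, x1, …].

SEQ = [MISS, MISS, MISS, L1-HIT, VC-HIT, L1-HIT, VC-HIT, L1-HIT, L1-HIT, MISS, VC-HIT, L1-HIT, VC-HIT]

#0 0x34→b6/s0 MISS; vc=[]
#1 0x11→b2/s0 MISS; vc=[6]
#2 0x51→b10/s0 MISS; vc=[6,2]
#3 0x50→b10/s0 L1-HIT; vc=[6,2]
#4 0x12→b2/s0 VC-HIT; vc=[6,10]
#5 0x16→b2/s0 L1-HIT; vc=[6,10]
#6 0x32→b6/s0 VC-HIT; vc=[2,10]
#7 0x37→b6/s0 L1-HIT; vc=[2,10]
#8 0x31→b6/s0 L1-HIT; vc=[2,10]
#9 0x76→b14/s0 MISS; vc=[2,10,6]
#10 0x35→b6/s0 VC-HIT; vc=[2,10,14]
#11 0x31→b6/s0 L1-HIT; vc=[2,10,14]
#12 0x15→b2/s0 VC-HIT; vc=[6,10,14]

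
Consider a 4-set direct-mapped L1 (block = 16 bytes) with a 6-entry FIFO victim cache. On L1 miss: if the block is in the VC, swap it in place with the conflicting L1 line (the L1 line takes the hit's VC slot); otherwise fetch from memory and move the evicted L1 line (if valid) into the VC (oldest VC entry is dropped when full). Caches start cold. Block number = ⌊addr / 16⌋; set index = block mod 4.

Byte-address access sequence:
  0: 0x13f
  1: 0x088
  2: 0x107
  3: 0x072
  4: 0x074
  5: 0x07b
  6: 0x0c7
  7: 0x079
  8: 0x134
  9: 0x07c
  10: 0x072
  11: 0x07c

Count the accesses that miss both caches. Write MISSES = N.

MISSES = 5

0: 0x13f (blk 19, set 3) → MISS  vc=[]
1: 0x88 (blk 8, set 0) → MISS  vc=[]
2: 0x107 (blk 16, set 0) → MISS  vc=[8]
3: 0x72 (blk 7, set 3) → MISS  vc=[8, 19]
4: 0x74 (blk 7, set 3) → L1-HIT  vc=[8, 19]
5: 0x7b (blk 7, set 3) → L1-HIT  vc=[8, 19]
6: 0xc7 (blk 12, set 0) → MISS  vc=[8, 19, 16]
7: 0x79 (blk 7, set 3) → L1-HIT  vc=[8, 19, 16]
8: 0x134 (blk 19, set 3) → VC-HIT  vc=[8, 7, 16]
9: 0x7c (blk 7, set 3) → VC-HIT  vc=[8, 19, 16]
10: 0x72 (blk 7, set 3) → L1-HIT  vc=[8, 19, 16]
11: 0x7c (blk 7, set 3) → L1-HIT  vc=[8, 19, 16]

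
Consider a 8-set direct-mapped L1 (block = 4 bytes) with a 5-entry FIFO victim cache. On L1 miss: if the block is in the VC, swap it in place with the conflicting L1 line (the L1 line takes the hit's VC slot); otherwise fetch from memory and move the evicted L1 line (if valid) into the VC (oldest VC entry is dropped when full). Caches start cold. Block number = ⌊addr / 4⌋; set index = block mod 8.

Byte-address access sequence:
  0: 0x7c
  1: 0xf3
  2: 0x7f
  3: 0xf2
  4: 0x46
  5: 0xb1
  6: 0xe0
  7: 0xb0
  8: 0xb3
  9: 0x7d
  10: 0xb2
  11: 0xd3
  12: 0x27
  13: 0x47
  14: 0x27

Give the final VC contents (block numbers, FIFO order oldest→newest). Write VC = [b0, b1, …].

#0 0x7c→b31/s7 MISS; vc=[]
#1 0xf3→b60/s4 MISS; vc=[]
#2 0x7f→b31/s7 L1-HIT; vc=[]
#3 0xf2→b60/s4 L1-HIT; vc=[]
#4 0x46→b17/s1 MISS; vc=[]
#5 0xb1→b44/s4 MISS; vc=[60]
#6 0xe0→b56/s0 MISS; vc=[60]
#7 0xb0→b44/s4 L1-HIT; vc=[60]
#8 0xb3→b44/s4 L1-HIT; vc=[60]
#9 0x7d→b31/s7 L1-HIT; vc=[60]
#10 0xb2→b44/s4 L1-HIT; vc=[60]
#11 0xd3→b52/s4 MISS; vc=[60,44]
#12 0x27→b9/s1 MISS; vc=[60,44,17]
#13 0x47→b17/s1 VC-HIT; vc=[60,44,9]
#14 0x27→b9/s1 VC-HIT; vc=[60,44,17]

VC = [60, 44, 17]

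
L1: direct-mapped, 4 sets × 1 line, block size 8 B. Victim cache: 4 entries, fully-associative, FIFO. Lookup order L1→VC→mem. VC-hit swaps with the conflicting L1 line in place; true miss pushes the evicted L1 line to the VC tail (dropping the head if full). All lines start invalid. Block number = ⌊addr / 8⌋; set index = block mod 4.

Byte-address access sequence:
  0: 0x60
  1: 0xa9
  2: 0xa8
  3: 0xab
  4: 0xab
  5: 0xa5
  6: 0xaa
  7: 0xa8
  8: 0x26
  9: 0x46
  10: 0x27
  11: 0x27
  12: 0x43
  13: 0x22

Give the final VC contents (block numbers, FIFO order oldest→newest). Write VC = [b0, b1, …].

VC = [12, 20, 8]

#0 0x60→b12/s0 MISS; vc=[]
#1 0xa9→b21/s1 MISS; vc=[]
#2 0xa8→b21/s1 L1-HIT; vc=[]
#3 0xab→b21/s1 L1-HIT; vc=[]
#4 0xab→b21/s1 L1-HIT; vc=[]
#5 0xa5→b20/s0 MISS; vc=[12]
#6 0xaa→b21/s1 L1-HIT; vc=[12]
#7 0xa8→b21/s1 L1-HIT; vc=[12]
#8 0x26→b4/s0 MISS; vc=[12,20]
#9 0x46→b8/s0 MISS; vc=[12,20,4]
#10 0x27→b4/s0 VC-HIT; vc=[12,20,8]
#11 0x27→b4/s0 L1-HIT; vc=[12,20,8]
#12 0x43→b8/s0 VC-HIT; vc=[12,20,4]
#13 0x22→b4/s0 VC-HIT; vc=[12,20,8]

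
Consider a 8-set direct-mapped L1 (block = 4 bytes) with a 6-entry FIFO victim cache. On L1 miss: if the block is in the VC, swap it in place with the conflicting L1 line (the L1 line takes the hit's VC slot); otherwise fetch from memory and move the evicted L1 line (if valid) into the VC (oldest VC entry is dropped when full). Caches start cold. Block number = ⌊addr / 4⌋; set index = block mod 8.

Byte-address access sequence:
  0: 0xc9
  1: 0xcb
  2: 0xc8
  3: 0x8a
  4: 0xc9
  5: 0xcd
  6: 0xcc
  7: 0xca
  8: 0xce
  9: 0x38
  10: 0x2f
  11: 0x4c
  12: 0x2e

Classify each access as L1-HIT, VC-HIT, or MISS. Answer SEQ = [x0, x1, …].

#0 0xc9→b50/s2 MISS; vc=[]
#1 0xcb→b50/s2 L1-HIT; vc=[]
#2 0xc8→b50/s2 L1-HIT; vc=[]
#3 0x8a→b34/s2 MISS; vc=[50]
#4 0xc9→b50/s2 VC-HIT; vc=[34]
#5 0xcd→b51/s3 MISS; vc=[34]
#6 0xcc→b51/s3 L1-HIT; vc=[34]
#7 0xca→b50/s2 L1-HIT; vc=[34]
#8 0xce→b51/s3 L1-HIT; vc=[34]
#9 0x38→b14/s6 MISS; vc=[34]
#10 0x2f→b11/s3 MISS; vc=[34,51]
#11 0x4c→b19/s3 MISS; vc=[34,51,11]
#12 0x2e→b11/s3 VC-HIT; vc=[34,51,19]

SEQ = [MISS, L1-HIT, L1-HIT, MISS, VC-HIT, MISS, L1-HIT, L1-HIT, L1-HIT, MISS, MISS, MISS, VC-HIT]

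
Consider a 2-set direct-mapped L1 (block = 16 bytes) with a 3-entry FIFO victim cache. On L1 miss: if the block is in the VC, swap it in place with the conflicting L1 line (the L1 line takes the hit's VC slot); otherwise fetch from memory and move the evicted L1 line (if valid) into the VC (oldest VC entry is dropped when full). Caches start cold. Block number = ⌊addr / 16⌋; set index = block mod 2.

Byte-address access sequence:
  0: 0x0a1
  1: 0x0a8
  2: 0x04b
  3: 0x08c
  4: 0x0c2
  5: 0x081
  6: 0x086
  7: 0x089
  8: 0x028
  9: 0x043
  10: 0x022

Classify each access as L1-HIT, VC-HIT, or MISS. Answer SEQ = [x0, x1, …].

SEQ = [MISS, L1-HIT, MISS, MISS, MISS, VC-HIT, L1-HIT, L1-HIT, MISS, VC-HIT, VC-HIT]

0: 0xa1 (blk 10, set 0) → MISS  vc=[]
1: 0xa8 (blk 10, set 0) → L1-HIT  vc=[]
2: 0x4b (blk 4, set 0) → MISS  vc=[10]
3: 0x8c (blk 8, set 0) → MISS  vc=[10, 4]
4: 0xc2 (blk 12, set 0) → MISS  vc=[10, 4, 8]
5: 0x81 (blk 8, set 0) → VC-HIT  vc=[10, 4, 12]
6: 0x86 (blk 8, set 0) → L1-HIT  vc=[10, 4, 12]
7: 0x89 (blk 8, set 0) → L1-HIT  vc=[10, 4, 12]
8: 0x28 (blk 2, set 0) → MISS  vc=[4, 12, 8]
9: 0x43 (blk 4, set 0) → VC-HIT  vc=[2, 12, 8]
10: 0x22 (blk 2, set 0) → VC-HIT  vc=[4, 12, 8]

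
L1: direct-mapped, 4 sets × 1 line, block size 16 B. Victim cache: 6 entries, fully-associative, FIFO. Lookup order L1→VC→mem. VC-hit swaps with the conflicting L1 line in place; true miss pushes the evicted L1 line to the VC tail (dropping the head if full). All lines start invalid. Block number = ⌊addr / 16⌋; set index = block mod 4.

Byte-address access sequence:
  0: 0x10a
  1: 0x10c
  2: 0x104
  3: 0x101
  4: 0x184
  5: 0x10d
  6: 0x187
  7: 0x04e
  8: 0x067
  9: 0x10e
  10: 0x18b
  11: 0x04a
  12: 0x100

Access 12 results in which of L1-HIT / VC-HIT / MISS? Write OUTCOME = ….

OUTCOME = VC-HIT

0: 0x10a (blk 16, set 0) → MISS  vc=[]
1: 0x10c (blk 16, set 0) → L1-HIT  vc=[]
2: 0x104 (blk 16, set 0) → L1-HIT  vc=[]
3: 0x101 (blk 16, set 0) → L1-HIT  vc=[]
4: 0x184 (blk 24, set 0) → MISS  vc=[16]
5: 0x10d (blk 16, set 0) → VC-HIT  vc=[24]
6: 0x187 (blk 24, set 0) → VC-HIT  vc=[16]
7: 0x4e (blk 4, set 0) → MISS  vc=[16, 24]
8: 0x67 (blk 6, set 2) → MISS  vc=[16, 24]
9: 0x10e (blk 16, set 0) → VC-HIT  vc=[4, 24]
10: 0x18b (blk 24, set 0) → VC-HIT  vc=[4, 16]
11: 0x4a (blk 4, set 0) → VC-HIT  vc=[24, 16]
12: 0x100 (blk 16, set 0) → VC-HIT  vc=[24, 4]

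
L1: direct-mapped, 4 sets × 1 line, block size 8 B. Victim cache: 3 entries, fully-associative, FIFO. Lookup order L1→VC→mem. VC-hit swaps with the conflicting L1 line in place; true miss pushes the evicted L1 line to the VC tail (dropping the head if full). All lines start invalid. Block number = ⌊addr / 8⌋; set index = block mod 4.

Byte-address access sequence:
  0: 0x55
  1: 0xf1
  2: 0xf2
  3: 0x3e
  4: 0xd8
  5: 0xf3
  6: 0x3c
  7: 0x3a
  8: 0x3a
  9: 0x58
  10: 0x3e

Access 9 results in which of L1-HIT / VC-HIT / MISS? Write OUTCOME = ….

OUTCOME = MISS

#0 0x55→b10/s2 MISS; vc=[]
#1 0xf1→b30/s2 MISS; vc=[10]
#2 0xf2→b30/s2 L1-HIT; vc=[10]
#3 0x3e→b7/s3 MISS; vc=[10]
#4 0xd8→b27/s3 MISS; vc=[10,7]
#5 0xf3→b30/s2 L1-HIT; vc=[10,7]
#6 0x3c→b7/s3 VC-HIT; vc=[10,27]
#7 0x3a→b7/s3 L1-HIT; vc=[10,27]
#8 0x3a→b7/s3 L1-HIT; vc=[10,27]
#9 0x58→b11/s3 MISS; vc=[10,27,7]
#10 0x3e→b7/s3 VC-HIT; vc=[10,27,11]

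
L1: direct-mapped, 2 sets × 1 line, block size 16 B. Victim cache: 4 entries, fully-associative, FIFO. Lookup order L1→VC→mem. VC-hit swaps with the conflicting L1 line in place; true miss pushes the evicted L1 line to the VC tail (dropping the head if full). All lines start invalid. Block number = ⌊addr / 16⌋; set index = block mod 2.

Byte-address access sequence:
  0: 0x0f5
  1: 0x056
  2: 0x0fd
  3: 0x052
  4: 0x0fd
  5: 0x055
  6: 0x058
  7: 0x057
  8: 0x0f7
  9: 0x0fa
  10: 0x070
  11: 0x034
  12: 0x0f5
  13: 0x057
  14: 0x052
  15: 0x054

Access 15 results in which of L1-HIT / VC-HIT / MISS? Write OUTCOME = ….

0: 0xf5 (blk 15, set 1) → MISS  vc=[]
1: 0x56 (blk 5, set 1) → MISS  vc=[15]
2: 0xfd (blk 15, set 1) → VC-HIT  vc=[5]
3: 0x52 (blk 5, set 1) → VC-HIT  vc=[15]
4: 0xfd (blk 15, set 1) → VC-HIT  vc=[5]
5: 0x55 (blk 5, set 1) → VC-HIT  vc=[15]
6: 0x58 (blk 5, set 1) → L1-HIT  vc=[15]
7: 0x57 (blk 5, set 1) → L1-HIT  vc=[15]
8: 0xf7 (blk 15, set 1) → VC-HIT  vc=[5]
9: 0xfa (blk 15, set 1) → L1-HIT  vc=[5]
10: 0x70 (blk 7, set 1) → MISS  vc=[5, 15]
11: 0x34 (blk 3, set 1) → MISS  vc=[5, 15, 7]
12: 0xf5 (blk 15, set 1) → VC-HIT  vc=[5, 3, 7]
13: 0x57 (blk 5, set 1) → VC-HIT  vc=[15, 3, 7]
14: 0x52 (blk 5, set 1) → L1-HIT  vc=[15, 3, 7]
15: 0x54 (blk 5, set 1) → L1-HIT  vc=[15, 3, 7]

OUTCOME = L1-HIT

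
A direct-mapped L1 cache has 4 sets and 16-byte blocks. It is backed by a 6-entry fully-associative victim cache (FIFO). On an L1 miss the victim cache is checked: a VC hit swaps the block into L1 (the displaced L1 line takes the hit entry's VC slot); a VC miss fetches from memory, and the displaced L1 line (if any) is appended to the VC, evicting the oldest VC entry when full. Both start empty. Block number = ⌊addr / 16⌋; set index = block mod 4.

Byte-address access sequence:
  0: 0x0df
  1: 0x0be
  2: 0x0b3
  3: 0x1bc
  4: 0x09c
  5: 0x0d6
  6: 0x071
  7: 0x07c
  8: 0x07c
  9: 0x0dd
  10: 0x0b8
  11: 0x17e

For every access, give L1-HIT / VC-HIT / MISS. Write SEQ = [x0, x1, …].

SEQ = [MISS, MISS, L1-HIT, MISS, MISS, VC-HIT, MISS, L1-HIT, L1-HIT, L1-HIT, VC-HIT, MISS]

#0 0xdf→b13/s1 MISS; vc=[]
#1 0xbe→b11/s3 MISS; vc=[]
#2 0xb3→b11/s3 L1-HIT; vc=[]
#3 0x1bc→b27/s3 MISS; vc=[11]
#4 0x9c→b9/s1 MISS; vc=[11,13]
#5 0xd6→b13/s1 VC-HIT; vc=[11,9]
#6 0x71→b7/s3 MISS; vc=[11,9,27]
#7 0x7c→b7/s3 L1-HIT; vc=[11,9,27]
#8 0x7c→b7/s3 L1-HIT; vc=[11,9,27]
#9 0xdd→b13/s1 L1-HIT; vc=[11,9,27]
#10 0xb8→b11/s3 VC-HIT; vc=[7,9,27]
#11 0x17e→b23/s3 MISS; vc=[7,9,27,11]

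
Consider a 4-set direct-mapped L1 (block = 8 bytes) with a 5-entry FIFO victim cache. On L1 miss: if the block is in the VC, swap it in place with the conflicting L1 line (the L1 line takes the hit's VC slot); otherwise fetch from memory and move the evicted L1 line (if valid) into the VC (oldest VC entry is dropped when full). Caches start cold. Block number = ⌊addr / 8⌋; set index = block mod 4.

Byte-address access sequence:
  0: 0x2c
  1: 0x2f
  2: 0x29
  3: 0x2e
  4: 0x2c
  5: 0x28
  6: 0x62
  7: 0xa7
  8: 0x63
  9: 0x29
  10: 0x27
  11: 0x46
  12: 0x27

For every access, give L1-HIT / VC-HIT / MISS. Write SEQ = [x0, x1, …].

0: 0x2c (blk 5, set 1) → MISS  vc=[]
1: 0x2f (blk 5, set 1) → L1-HIT  vc=[]
2: 0x29 (blk 5, set 1) → L1-HIT  vc=[]
3: 0x2e (blk 5, set 1) → L1-HIT  vc=[]
4: 0x2c (blk 5, set 1) → L1-HIT  vc=[]
5: 0x28 (blk 5, set 1) → L1-HIT  vc=[]
6: 0x62 (blk 12, set 0) → MISS  vc=[]
7: 0xa7 (blk 20, set 0) → MISS  vc=[12]
8: 0x63 (blk 12, set 0) → VC-HIT  vc=[20]
9: 0x29 (blk 5, set 1) → L1-HIT  vc=[20]
10: 0x27 (blk 4, set 0) → MISS  vc=[20, 12]
11: 0x46 (blk 8, set 0) → MISS  vc=[20, 12, 4]
12: 0x27 (blk 4, set 0) → VC-HIT  vc=[20, 12, 8]

SEQ = [MISS, L1-HIT, L1-HIT, L1-HIT, L1-HIT, L1-HIT, MISS, MISS, VC-HIT, L1-HIT, MISS, MISS, VC-HIT]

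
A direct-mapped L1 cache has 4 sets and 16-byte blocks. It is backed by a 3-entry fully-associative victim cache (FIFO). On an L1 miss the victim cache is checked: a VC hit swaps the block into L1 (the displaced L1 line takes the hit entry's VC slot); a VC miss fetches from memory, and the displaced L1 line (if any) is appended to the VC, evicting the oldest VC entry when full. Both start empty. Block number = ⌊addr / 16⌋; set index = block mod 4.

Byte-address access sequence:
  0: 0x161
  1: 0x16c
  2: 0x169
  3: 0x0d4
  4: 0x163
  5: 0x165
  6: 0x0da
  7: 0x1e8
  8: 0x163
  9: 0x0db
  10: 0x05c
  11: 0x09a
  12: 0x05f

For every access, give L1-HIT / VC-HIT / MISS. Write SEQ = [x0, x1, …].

SEQ = [MISS, L1-HIT, L1-HIT, MISS, L1-HIT, L1-HIT, L1-HIT, MISS, VC-HIT, L1-HIT, MISS, MISS, VC-HIT]

#0 0x161→b22/s2 MISS; vc=[]
#1 0x16c→b22/s2 L1-HIT; vc=[]
#2 0x169→b22/s2 L1-HIT; vc=[]
#3 0xd4→b13/s1 MISS; vc=[]
#4 0x163→b22/s2 L1-HIT; vc=[]
#5 0x165→b22/s2 L1-HIT; vc=[]
#6 0xda→b13/s1 L1-HIT; vc=[]
#7 0x1e8→b30/s2 MISS; vc=[22]
#8 0x163→b22/s2 VC-HIT; vc=[30]
#9 0xdb→b13/s1 L1-HIT; vc=[30]
#10 0x5c→b5/s1 MISS; vc=[30,13]
#11 0x9a→b9/s1 MISS; vc=[30,13,5]
#12 0x5f→b5/s1 VC-HIT; vc=[30,13,9]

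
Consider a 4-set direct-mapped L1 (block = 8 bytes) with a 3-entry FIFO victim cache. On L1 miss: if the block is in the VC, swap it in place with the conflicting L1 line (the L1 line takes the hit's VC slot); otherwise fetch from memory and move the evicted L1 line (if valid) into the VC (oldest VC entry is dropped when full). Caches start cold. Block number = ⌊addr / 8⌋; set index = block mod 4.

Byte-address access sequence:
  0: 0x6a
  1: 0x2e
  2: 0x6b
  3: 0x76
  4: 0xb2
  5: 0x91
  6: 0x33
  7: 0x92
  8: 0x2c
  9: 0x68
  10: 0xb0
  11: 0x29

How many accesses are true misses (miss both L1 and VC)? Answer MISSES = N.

#0 0x6a→b13/s1 MISS; vc=[]
#1 0x2e→b5/s1 MISS; vc=[13]
#2 0x6b→b13/s1 VC-HIT; vc=[5]
#3 0x76→b14/s2 MISS; vc=[5]
#4 0xb2→b22/s2 MISS; vc=[5,14]
#5 0x91→b18/s2 MISS; vc=[5,14,22]
#6 0x33→b6/s2 MISS; vc=[14,22,18]
#7 0x92→b18/s2 VC-HIT; vc=[14,22,6]
#8 0x2c→b5/s1 MISS; vc=[22,6,13]
#9 0x68→b13/s1 VC-HIT; vc=[22,6,5]
#10 0xb0→b22/s2 VC-HIT; vc=[18,6,5]
#11 0x29→b5/s1 VC-HIT; vc=[18,6,13]

MISSES = 7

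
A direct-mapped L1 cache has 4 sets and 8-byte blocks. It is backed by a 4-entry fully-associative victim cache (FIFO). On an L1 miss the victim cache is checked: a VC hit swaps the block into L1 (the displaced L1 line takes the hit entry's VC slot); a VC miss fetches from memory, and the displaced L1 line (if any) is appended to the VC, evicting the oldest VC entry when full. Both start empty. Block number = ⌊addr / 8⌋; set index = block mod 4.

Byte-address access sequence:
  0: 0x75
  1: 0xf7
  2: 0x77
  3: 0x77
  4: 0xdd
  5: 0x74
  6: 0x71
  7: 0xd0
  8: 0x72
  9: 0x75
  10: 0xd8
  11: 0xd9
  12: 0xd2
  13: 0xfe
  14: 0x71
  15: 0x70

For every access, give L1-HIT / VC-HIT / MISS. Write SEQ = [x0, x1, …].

0: 0x75 (blk 14, set 2) → MISS  vc=[]
1: 0xf7 (blk 30, set 2) → MISS  vc=[14]
2: 0x77 (blk 14, set 2) → VC-HIT  vc=[30]
3: 0x77 (blk 14, set 2) → L1-HIT  vc=[30]
4: 0xdd (blk 27, set 3) → MISS  vc=[30]
5: 0x74 (blk 14, set 2) → L1-HIT  vc=[30]
6: 0x71 (blk 14, set 2) → L1-HIT  vc=[30]
7: 0xd0 (blk 26, set 2) → MISS  vc=[30, 14]
8: 0x72 (blk 14, set 2) → VC-HIT  vc=[30, 26]
9: 0x75 (blk 14, set 2) → L1-HIT  vc=[30, 26]
10: 0xd8 (blk 27, set 3) → L1-HIT  vc=[30, 26]
11: 0xd9 (blk 27, set 3) → L1-HIT  vc=[30, 26]
12: 0xd2 (blk 26, set 2) → VC-HIT  vc=[30, 14]
13: 0xfe (blk 31, set 3) → MISS  vc=[30, 14, 27]
14: 0x71 (blk 14, set 2) → VC-HIT  vc=[30, 26, 27]
15: 0x70 (blk 14, set 2) → L1-HIT  vc=[30, 26, 27]

SEQ = [MISS, MISS, VC-HIT, L1-HIT, MISS, L1-HIT, L1-HIT, MISS, VC-HIT, L1-HIT, L1-HIT, L1-HIT, VC-HIT, MISS, VC-HIT, L1-HIT]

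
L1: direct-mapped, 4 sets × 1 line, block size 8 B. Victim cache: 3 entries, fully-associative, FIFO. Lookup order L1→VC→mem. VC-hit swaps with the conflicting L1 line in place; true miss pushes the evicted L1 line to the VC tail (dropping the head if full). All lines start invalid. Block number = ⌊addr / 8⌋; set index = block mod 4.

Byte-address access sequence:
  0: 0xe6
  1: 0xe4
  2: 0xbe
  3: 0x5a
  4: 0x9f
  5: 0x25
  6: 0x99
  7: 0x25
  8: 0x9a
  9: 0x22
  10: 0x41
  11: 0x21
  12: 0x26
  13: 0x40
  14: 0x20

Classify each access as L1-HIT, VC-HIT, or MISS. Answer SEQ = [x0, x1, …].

SEQ = [MISS, L1-HIT, MISS, MISS, MISS, MISS, L1-HIT, L1-HIT, L1-HIT, L1-HIT, MISS, VC-HIT, L1-HIT, VC-HIT, VC-HIT]

  [0] addr=0xe6 blk=28 s=0: MISS | VC []
  [1] addr=0xe4 blk=28 s=0: L1-HIT | VC []
  [2] addr=0xbe blk=23 s=3: MISS | VC []
  [3] addr=0x5a blk=11 s=3: MISS | VC [23]
  [4] addr=0x9f blk=19 s=3: MISS | VC [23, 11]
  [5] addr=0x25 blk=4 s=0: MISS | VC [23, 11, 28]
  [6] addr=0x99 blk=19 s=3: L1-HIT | VC [23, 11, 28]
  [7] addr=0x25 blk=4 s=0: L1-HIT | VC [23, 11, 28]
  [8] addr=0x9a blk=19 s=3: L1-HIT | VC [23, 11, 28]
  [9] addr=0x22 blk=4 s=0: L1-HIT | VC [23, 11, 28]
  [10] addr=0x41 blk=8 s=0: MISS | VC [11, 28, 4]
  [11] addr=0x21 blk=4 s=0: VC-HIT | VC [11, 28, 8]
  [12] addr=0x26 blk=4 s=0: L1-HIT | VC [11, 28, 8]
  [13] addr=0x40 blk=8 s=0: VC-HIT | VC [11, 28, 4]
  [14] addr=0x20 blk=4 s=0: VC-HIT | VC [11, 28, 8]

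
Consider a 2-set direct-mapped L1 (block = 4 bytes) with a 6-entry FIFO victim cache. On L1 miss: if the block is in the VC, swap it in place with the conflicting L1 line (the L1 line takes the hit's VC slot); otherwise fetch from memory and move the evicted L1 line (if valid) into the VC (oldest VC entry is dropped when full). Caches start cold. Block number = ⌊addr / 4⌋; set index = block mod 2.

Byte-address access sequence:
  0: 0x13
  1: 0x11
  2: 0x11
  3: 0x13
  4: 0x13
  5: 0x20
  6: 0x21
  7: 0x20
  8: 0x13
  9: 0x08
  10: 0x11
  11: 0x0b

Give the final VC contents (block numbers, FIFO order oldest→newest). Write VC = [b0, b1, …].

  [0] addr=0x13 blk=4 s=0: MISS | VC []
  [1] addr=0x11 blk=4 s=0: L1-HIT | VC []
  [2] addr=0x11 blk=4 s=0: L1-HIT | VC []
  [3] addr=0x13 blk=4 s=0: L1-HIT | VC []
  [4] addr=0x13 blk=4 s=0: L1-HIT | VC []
  [5] addr=0x20 blk=8 s=0: MISS | VC [4]
  [6] addr=0x21 blk=8 s=0: L1-HIT | VC [4]
  [7] addr=0x20 blk=8 s=0: L1-HIT | VC [4]
  [8] addr=0x13 blk=4 s=0: VC-HIT | VC [8]
  [9] addr=0x8 blk=2 s=0: MISS | VC [8, 4]
  [10] addr=0x11 blk=4 s=0: VC-HIT | VC [8, 2]
  [11] addr=0xb blk=2 s=0: VC-HIT | VC [8, 4]

VC = [8, 4]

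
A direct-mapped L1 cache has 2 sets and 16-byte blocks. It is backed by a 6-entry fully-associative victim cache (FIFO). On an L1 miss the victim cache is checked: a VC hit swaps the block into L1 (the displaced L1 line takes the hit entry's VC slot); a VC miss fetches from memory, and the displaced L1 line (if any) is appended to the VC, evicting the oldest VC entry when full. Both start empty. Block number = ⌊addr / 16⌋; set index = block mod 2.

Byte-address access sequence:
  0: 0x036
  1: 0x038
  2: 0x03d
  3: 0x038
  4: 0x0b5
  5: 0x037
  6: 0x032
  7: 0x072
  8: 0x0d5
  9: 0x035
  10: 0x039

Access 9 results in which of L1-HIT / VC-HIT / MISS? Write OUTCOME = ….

#0 0x36→b3/s1 MISS; vc=[]
#1 0x38→b3/s1 L1-HIT; vc=[]
#2 0x3d→b3/s1 L1-HIT; vc=[]
#3 0x38→b3/s1 L1-HIT; vc=[]
#4 0xb5→b11/s1 MISS; vc=[3]
#5 0x37→b3/s1 VC-HIT; vc=[11]
#6 0x32→b3/s1 L1-HIT; vc=[11]
#7 0x72→b7/s1 MISS; vc=[11,3]
#8 0xd5→b13/s1 MISS; vc=[11,3,7]
#9 0x35→b3/s1 VC-HIT; vc=[11,13,7]
#10 0x39→b3/s1 L1-HIT; vc=[11,13,7]

OUTCOME = VC-HIT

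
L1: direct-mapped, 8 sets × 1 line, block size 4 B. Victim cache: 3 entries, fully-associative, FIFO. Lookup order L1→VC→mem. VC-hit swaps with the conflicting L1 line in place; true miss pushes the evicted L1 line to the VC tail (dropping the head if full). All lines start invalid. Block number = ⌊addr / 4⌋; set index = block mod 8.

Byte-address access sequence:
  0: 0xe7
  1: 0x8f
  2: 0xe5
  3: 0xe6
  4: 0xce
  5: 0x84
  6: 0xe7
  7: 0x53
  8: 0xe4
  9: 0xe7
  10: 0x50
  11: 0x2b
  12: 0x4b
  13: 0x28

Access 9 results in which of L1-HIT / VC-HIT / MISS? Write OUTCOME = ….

OUTCOME = L1-HIT

#0 0xe7→b57/s1 MISS; vc=[]
#1 0x8f→b35/s3 MISS; vc=[]
#2 0xe5→b57/s1 L1-HIT; vc=[]
#3 0xe6→b57/s1 L1-HIT; vc=[]
#4 0xce→b51/s3 MISS; vc=[35]
#5 0x84→b33/s1 MISS; vc=[35,57]
#6 0xe7→b57/s1 VC-HIT; vc=[35,33]
#7 0x53→b20/s4 MISS; vc=[35,33]
#8 0xe4→b57/s1 L1-HIT; vc=[35,33]
#9 0xe7→b57/s1 L1-HIT; vc=[35,33]
#10 0x50→b20/s4 L1-HIT; vc=[35,33]
#11 0x2b→b10/s2 MISS; vc=[35,33]
#12 0x4b→b18/s2 MISS; vc=[35,33,10]
#13 0x28→b10/s2 VC-HIT; vc=[35,33,18]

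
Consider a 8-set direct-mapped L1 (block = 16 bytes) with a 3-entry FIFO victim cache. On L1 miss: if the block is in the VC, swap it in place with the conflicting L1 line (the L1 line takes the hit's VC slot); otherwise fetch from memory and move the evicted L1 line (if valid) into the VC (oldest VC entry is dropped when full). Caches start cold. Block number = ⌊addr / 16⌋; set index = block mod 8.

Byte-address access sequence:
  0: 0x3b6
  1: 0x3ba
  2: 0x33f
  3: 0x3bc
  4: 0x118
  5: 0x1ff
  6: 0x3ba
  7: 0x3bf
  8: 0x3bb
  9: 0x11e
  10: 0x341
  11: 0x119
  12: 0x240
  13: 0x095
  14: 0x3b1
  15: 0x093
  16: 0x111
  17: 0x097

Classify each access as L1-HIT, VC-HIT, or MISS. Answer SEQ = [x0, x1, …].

SEQ = [MISS, L1-HIT, MISS, VC-HIT, MISS, MISS, L1-HIT, L1-HIT, L1-HIT, L1-HIT, MISS, L1-HIT, MISS, MISS, L1-HIT, L1-HIT, VC-HIT, VC-HIT]

#0 0x3b6→b59/s3 MISS; vc=[]
#1 0x3ba→b59/s3 L1-HIT; vc=[]
#2 0x33f→b51/s3 MISS; vc=[59]
#3 0x3bc→b59/s3 VC-HIT; vc=[51]
#4 0x118→b17/s1 MISS; vc=[51]
#5 0x1ff→b31/s7 MISS; vc=[51]
#6 0x3ba→b59/s3 L1-HIT; vc=[51]
#7 0x3bf→b59/s3 L1-HIT; vc=[51]
#8 0x3bb→b59/s3 L1-HIT; vc=[51]
#9 0x11e→b17/s1 L1-HIT; vc=[51]
#10 0x341→b52/s4 MISS; vc=[51]
#11 0x119→b17/s1 L1-HIT; vc=[51]
#12 0x240→b36/s4 MISS; vc=[51,52]
#13 0x95→b9/s1 MISS; vc=[51,52,17]
#14 0x3b1→b59/s3 L1-HIT; vc=[51,52,17]
#15 0x93→b9/s1 L1-HIT; vc=[51,52,17]
#16 0x111→b17/s1 VC-HIT; vc=[51,52,9]
#17 0x97→b9/s1 VC-HIT; vc=[51,52,17]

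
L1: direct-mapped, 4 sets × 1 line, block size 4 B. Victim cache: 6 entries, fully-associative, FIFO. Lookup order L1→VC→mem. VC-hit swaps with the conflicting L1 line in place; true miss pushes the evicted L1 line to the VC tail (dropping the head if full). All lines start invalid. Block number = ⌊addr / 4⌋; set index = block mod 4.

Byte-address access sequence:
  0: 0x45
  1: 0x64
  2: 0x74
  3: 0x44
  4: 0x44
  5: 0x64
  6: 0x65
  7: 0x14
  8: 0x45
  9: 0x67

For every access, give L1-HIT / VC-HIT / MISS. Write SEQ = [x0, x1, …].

0: 0x45 (blk 17, set 1) → MISS  vc=[]
1: 0x64 (blk 25, set 1) → MISS  vc=[17]
2: 0x74 (blk 29, set 1) → MISS  vc=[17, 25]
3: 0x44 (blk 17, set 1) → VC-HIT  vc=[29, 25]
4: 0x44 (blk 17, set 1) → L1-HIT  vc=[29, 25]
5: 0x64 (blk 25, set 1) → VC-HIT  vc=[29, 17]
6: 0x65 (blk 25, set 1) → L1-HIT  vc=[29, 17]
7: 0x14 (blk 5, set 1) → MISS  vc=[29, 17, 25]
8: 0x45 (blk 17, set 1) → VC-HIT  vc=[29, 5, 25]
9: 0x67 (blk 25, set 1) → VC-HIT  vc=[29, 5, 17]

SEQ = [MISS, MISS, MISS, VC-HIT, L1-HIT, VC-HIT, L1-HIT, MISS, VC-HIT, VC-HIT]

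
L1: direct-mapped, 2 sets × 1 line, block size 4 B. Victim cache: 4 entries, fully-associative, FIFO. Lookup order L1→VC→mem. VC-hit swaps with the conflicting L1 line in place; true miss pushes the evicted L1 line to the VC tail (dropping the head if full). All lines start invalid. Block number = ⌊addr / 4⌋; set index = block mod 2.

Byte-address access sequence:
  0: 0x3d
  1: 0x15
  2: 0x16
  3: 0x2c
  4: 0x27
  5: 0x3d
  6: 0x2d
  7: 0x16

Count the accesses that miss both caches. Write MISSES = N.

#0 0x3d→b15/s1 MISS; vc=[]
#1 0x15→b5/s1 MISS; vc=[15]
#2 0x16→b5/s1 L1-HIT; vc=[15]
#3 0x2c→b11/s1 MISS; vc=[15,5]
#4 0x27→b9/s1 MISS; vc=[15,5,11]
#5 0x3d→b15/s1 VC-HIT; vc=[9,5,11]
#6 0x2d→b11/s1 VC-HIT; vc=[9,5,15]
#7 0x16→b5/s1 VC-HIT; vc=[9,11,15]

MISSES = 4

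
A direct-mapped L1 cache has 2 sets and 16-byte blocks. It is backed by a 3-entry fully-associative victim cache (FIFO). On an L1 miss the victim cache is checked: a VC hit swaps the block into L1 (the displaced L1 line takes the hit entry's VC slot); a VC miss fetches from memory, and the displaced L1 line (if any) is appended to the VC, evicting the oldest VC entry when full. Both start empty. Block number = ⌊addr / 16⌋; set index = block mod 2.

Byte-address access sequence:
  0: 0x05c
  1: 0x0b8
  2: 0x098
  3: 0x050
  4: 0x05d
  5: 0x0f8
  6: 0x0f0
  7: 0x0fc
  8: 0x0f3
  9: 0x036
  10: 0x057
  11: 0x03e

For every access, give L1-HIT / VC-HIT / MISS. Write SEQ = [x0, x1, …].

SEQ = [MISS, MISS, MISS, VC-HIT, L1-HIT, MISS, L1-HIT, L1-HIT, L1-HIT, MISS, VC-HIT, VC-HIT]

  [0] addr=0x5c blk=5 s=1: MISS | VC []
  [1] addr=0xb8 blk=11 s=1: MISS | VC [5]
  [2] addr=0x98 blk=9 s=1: MISS | VC [5, 11]
  [3] addr=0x50 blk=5 s=1: VC-HIT | VC [9, 11]
  [4] addr=0x5d blk=5 s=1: L1-HIT | VC [9, 11]
  [5] addr=0xf8 blk=15 s=1: MISS | VC [9, 11, 5]
  [6] addr=0xf0 blk=15 s=1: L1-HIT | VC [9, 11, 5]
  [7] addr=0xfc blk=15 s=1: L1-HIT | VC [9, 11, 5]
  [8] addr=0xf3 blk=15 s=1: L1-HIT | VC [9, 11, 5]
  [9] addr=0x36 blk=3 s=1: MISS | VC [11, 5, 15]
  [10] addr=0x57 blk=5 s=1: VC-HIT | VC [11, 3, 15]
  [11] addr=0x3e blk=3 s=1: VC-HIT | VC [11, 5, 15]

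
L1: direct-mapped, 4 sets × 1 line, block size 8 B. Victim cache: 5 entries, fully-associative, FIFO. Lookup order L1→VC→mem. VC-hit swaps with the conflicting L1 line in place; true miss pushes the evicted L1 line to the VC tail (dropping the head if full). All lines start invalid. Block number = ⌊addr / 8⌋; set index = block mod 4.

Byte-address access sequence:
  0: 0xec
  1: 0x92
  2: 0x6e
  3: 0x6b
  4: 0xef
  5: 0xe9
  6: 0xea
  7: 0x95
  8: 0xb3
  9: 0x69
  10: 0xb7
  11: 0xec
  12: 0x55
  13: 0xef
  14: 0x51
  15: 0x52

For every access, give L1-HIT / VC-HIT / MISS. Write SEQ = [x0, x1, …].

  [0] addr=0xec blk=29 s=1: MISS | VC []
  [1] addr=0x92 blk=18 s=2: MISS | VC []
  [2] addr=0x6e blk=13 s=1: MISS | VC [29]
  [3] addr=0x6b blk=13 s=1: L1-HIT | VC [29]
  [4] addr=0xef blk=29 s=1: VC-HIT | VC [13]
  [5] addr=0xe9 blk=29 s=1: L1-HIT | VC [13]
  [6] addr=0xea blk=29 s=1: L1-HIT | VC [13]
  [7] addr=0x95 blk=18 s=2: L1-HIT | VC [13]
  [8] addr=0xb3 blk=22 s=2: MISS | VC [13, 18]
  [9] addr=0x69 blk=13 s=1: VC-HIT | VC [29, 18]
  [10] addr=0xb7 blk=22 s=2: L1-HIT | VC [29, 18]
  [11] addr=0xec blk=29 s=1: VC-HIT | VC [13, 18]
  [12] addr=0x55 blk=10 s=2: MISS | VC [13, 18, 22]
  [13] addr=0xef blk=29 s=1: L1-HIT | VC [13, 18, 22]
  [14] addr=0x51 blk=10 s=2: L1-HIT | VC [13, 18, 22]
  [15] addr=0x52 blk=10 s=2: L1-HIT | VC [13, 18, 22]

SEQ = [MISS, MISS, MISS, L1-HIT, VC-HIT, L1-HIT, L1-HIT, L1-HIT, MISS, VC-HIT, L1-HIT, VC-HIT, MISS, L1-HIT, L1-HIT, L1-HIT]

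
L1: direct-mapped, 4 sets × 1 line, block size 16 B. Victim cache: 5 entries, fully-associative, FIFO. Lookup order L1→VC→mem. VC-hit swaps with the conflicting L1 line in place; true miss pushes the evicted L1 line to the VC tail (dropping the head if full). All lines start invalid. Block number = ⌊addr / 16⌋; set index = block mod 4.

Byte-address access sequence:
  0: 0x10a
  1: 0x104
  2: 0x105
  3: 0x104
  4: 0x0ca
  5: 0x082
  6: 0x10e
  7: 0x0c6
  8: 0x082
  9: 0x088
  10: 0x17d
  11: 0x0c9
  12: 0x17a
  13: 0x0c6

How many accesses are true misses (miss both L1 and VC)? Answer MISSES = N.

#0 0x10a→b16/s0 MISS; vc=[]
#1 0x104→b16/s0 L1-HIT; vc=[]
#2 0x105→b16/s0 L1-HIT; vc=[]
#3 0x104→b16/s0 L1-HIT; vc=[]
#4 0xca→b12/s0 MISS; vc=[16]
#5 0x82→b8/s0 MISS; vc=[16,12]
#6 0x10e→b16/s0 VC-HIT; vc=[8,12]
#7 0xc6→b12/s0 VC-HIT; vc=[8,16]
#8 0x82→b8/s0 VC-HIT; vc=[12,16]
#9 0x88→b8/s0 L1-HIT; vc=[12,16]
#10 0x17d→b23/s3 MISS; vc=[12,16]
#11 0xc9→b12/s0 VC-HIT; vc=[8,16]
#12 0x17a→b23/s3 L1-HIT; vc=[8,16]
#13 0xc6→b12/s0 L1-HIT; vc=[8,16]

MISSES = 4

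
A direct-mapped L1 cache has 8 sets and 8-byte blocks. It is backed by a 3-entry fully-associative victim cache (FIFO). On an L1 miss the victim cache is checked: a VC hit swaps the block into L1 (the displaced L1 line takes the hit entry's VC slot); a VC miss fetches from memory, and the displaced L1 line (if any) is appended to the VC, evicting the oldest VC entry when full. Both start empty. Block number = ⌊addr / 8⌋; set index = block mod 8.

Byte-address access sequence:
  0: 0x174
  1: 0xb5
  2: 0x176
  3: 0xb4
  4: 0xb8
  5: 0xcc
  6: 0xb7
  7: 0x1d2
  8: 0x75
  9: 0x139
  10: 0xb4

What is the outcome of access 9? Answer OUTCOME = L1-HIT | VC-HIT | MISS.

#0 0x174→b46/s6 MISS; vc=[]
#1 0xb5→b22/s6 MISS; vc=[46]
#2 0x176→b46/s6 VC-HIT; vc=[22]
#3 0xb4→b22/s6 VC-HIT; vc=[46]
#4 0xb8→b23/s7 MISS; vc=[46]
#5 0xcc→b25/s1 MISS; vc=[46]
#6 0xb7→b22/s6 L1-HIT; vc=[46]
#7 0x1d2→b58/s2 MISS; vc=[46]
#8 0x75→b14/s6 MISS; vc=[46,22]
#9 0x139→b39/s7 MISS; vc=[46,22,23]
#10 0xb4→b22/s6 VC-HIT; vc=[46,14,23]

OUTCOME = MISS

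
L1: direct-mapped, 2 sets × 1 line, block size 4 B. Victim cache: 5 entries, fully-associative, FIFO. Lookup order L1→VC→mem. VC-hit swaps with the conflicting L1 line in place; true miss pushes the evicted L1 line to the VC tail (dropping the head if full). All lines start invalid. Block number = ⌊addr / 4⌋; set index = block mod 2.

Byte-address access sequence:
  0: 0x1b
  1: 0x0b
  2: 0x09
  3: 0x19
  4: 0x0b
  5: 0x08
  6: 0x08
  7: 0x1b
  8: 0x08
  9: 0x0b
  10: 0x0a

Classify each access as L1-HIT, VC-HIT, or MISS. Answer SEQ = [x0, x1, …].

0: 0x1b (blk 6, set 0) → MISS  vc=[]
1: 0xb (blk 2, set 0) → MISS  vc=[6]
2: 0x9 (blk 2, set 0) → L1-HIT  vc=[6]
3: 0x19 (blk 6, set 0) → VC-HIT  vc=[2]
4: 0xb (blk 2, set 0) → VC-HIT  vc=[6]
5: 0x8 (blk 2, set 0) → L1-HIT  vc=[6]
6: 0x8 (blk 2, set 0) → L1-HIT  vc=[6]
7: 0x1b (blk 6, set 0) → VC-HIT  vc=[2]
8: 0x8 (blk 2, set 0) → VC-HIT  vc=[6]
9: 0xb (blk 2, set 0) → L1-HIT  vc=[6]
10: 0xa (blk 2, set 0) → L1-HIT  vc=[6]

SEQ = [MISS, MISS, L1-HIT, VC-HIT, VC-HIT, L1-HIT, L1-HIT, VC-HIT, VC-HIT, L1-HIT, L1-HIT]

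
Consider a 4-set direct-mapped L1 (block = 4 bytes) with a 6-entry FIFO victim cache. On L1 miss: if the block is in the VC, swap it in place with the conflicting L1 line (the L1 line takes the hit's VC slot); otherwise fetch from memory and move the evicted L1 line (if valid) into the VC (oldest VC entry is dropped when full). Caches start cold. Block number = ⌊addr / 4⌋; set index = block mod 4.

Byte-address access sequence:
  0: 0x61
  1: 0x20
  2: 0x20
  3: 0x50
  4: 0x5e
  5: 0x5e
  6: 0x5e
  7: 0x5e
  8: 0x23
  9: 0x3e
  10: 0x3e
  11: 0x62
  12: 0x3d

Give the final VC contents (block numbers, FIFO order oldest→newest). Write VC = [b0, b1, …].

0: 0x61 (blk 24, set 0) → MISS  vc=[]
1: 0x20 (blk 8, set 0) → MISS  vc=[24]
2: 0x20 (blk 8, set 0) → L1-HIT  vc=[24]
3: 0x50 (blk 20, set 0) → MISS  vc=[24, 8]
4: 0x5e (blk 23, set 3) → MISS  vc=[24, 8]
5: 0x5e (blk 23, set 3) → L1-HIT  vc=[24, 8]
6: 0x5e (blk 23, set 3) → L1-HIT  vc=[24, 8]
7: 0x5e (blk 23, set 3) → L1-HIT  vc=[24, 8]
8: 0x23 (blk 8, set 0) → VC-HIT  vc=[24, 20]
9: 0x3e (blk 15, set 3) → MISS  vc=[24, 20, 23]
10: 0x3e (blk 15, set 3) → L1-HIT  vc=[24, 20, 23]
11: 0x62 (blk 24, set 0) → VC-HIT  vc=[8, 20, 23]
12: 0x3d (blk 15, set 3) → L1-HIT  vc=[8, 20, 23]

VC = [8, 20, 23]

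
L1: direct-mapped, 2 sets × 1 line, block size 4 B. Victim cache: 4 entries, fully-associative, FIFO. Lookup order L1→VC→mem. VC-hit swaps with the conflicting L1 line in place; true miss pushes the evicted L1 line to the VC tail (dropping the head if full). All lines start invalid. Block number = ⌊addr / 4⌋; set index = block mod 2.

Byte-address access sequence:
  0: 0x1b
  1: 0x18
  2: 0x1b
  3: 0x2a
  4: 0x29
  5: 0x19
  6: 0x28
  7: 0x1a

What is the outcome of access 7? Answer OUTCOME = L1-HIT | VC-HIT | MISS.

  [0] addr=0x1b blk=6 s=0: MISS | VC []
  [1] addr=0x18 blk=6 s=0: L1-HIT | VC []
  [2] addr=0x1b blk=6 s=0: L1-HIT | VC []
  [3] addr=0x2a blk=10 s=0: MISS | VC [6]
  [4] addr=0x29 blk=10 s=0: L1-HIT | VC [6]
  [5] addr=0x19 blk=6 s=0: VC-HIT | VC [10]
  [6] addr=0x28 blk=10 s=0: VC-HIT | VC [6]
  [7] addr=0x1a blk=6 s=0: VC-HIT | VC [10]

OUTCOME = VC-HIT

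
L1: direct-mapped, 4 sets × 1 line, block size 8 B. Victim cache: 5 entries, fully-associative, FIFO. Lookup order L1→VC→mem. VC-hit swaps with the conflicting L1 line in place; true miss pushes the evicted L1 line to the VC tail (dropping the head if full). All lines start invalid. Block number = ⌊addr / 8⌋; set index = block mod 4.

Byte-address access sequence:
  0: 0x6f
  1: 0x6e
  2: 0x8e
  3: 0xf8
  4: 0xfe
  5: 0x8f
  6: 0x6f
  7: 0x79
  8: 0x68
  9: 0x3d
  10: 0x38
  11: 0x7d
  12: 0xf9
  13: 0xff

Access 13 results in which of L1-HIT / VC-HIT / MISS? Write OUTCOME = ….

OUTCOME = L1-HIT

0: 0x6f (blk 13, set 1) → MISS  vc=[]
1: 0x6e (blk 13, set 1) → L1-HIT  vc=[]
2: 0x8e (blk 17, set 1) → MISS  vc=[13]
3: 0xf8 (blk 31, set 3) → MISS  vc=[13]
4: 0xfe (blk 31, set 3) → L1-HIT  vc=[13]
5: 0x8f (blk 17, set 1) → L1-HIT  vc=[13]
6: 0x6f (blk 13, set 1) → VC-HIT  vc=[17]
7: 0x79 (blk 15, set 3) → MISS  vc=[17, 31]
8: 0x68 (blk 13, set 1) → L1-HIT  vc=[17, 31]
9: 0x3d (blk 7, set 3) → MISS  vc=[17, 31, 15]
10: 0x38 (blk 7, set 3) → L1-HIT  vc=[17, 31, 15]
11: 0x7d (blk 15, set 3) → VC-HIT  vc=[17, 31, 7]
12: 0xf9 (blk 31, set 3) → VC-HIT  vc=[17, 15, 7]
13: 0xff (blk 31, set 3) → L1-HIT  vc=[17, 15, 7]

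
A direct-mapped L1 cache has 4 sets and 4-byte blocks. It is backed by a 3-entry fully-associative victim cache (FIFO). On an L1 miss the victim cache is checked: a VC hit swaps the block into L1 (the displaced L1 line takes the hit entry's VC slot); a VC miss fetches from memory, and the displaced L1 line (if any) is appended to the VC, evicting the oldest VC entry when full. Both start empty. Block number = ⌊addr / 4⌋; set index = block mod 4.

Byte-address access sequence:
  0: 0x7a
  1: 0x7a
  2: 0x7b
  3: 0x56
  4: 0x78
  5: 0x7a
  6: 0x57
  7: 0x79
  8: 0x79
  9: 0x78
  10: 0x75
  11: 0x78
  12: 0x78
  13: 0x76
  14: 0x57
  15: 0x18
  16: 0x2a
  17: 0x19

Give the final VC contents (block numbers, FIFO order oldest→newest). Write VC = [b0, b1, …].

0: 0x7a (blk 30, set 2) → MISS  vc=[]
1: 0x7a (blk 30, set 2) → L1-HIT  vc=[]
2: 0x7b (blk 30, set 2) → L1-HIT  vc=[]
3: 0x56 (blk 21, set 1) → MISS  vc=[]
4: 0x78 (blk 30, set 2) → L1-HIT  vc=[]
5: 0x7a (blk 30, set 2) → L1-HIT  vc=[]
6: 0x57 (blk 21, set 1) → L1-HIT  vc=[]
7: 0x79 (blk 30, set 2) → L1-HIT  vc=[]
8: 0x79 (blk 30, set 2) → L1-HIT  vc=[]
9: 0x78 (blk 30, set 2) → L1-HIT  vc=[]
10: 0x75 (blk 29, set 1) → MISS  vc=[21]
11: 0x78 (blk 30, set 2) → L1-HIT  vc=[21]
12: 0x78 (blk 30, set 2) → L1-HIT  vc=[21]
13: 0x76 (blk 29, set 1) → L1-HIT  vc=[21]
14: 0x57 (blk 21, set 1) → VC-HIT  vc=[29]
15: 0x18 (blk 6, set 2) → MISS  vc=[29, 30]
16: 0x2a (blk 10, set 2) → MISS  vc=[29, 30, 6]
17: 0x19 (blk 6, set 2) → VC-HIT  vc=[29, 30, 10]

VC = [29, 30, 10]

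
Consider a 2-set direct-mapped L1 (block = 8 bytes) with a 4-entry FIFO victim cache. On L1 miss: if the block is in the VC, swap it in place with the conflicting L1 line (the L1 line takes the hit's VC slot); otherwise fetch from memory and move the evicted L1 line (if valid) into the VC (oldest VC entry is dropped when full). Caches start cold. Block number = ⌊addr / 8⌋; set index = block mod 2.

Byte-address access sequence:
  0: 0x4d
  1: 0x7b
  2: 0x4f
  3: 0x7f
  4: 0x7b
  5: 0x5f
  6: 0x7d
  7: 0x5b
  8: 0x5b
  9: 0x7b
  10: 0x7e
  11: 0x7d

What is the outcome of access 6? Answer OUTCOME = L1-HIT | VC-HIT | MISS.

OUTCOME = VC-HIT

0: 0x4d (blk 9, set 1) → MISS  vc=[]
1: 0x7b (blk 15, set 1) → MISS  vc=[9]
2: 0x4f (blk 9, set 1) → VC-HIT  vc=[15]
3: 0x7f (blk 15, set 1) → VC-HIT  vc=[9]
4: 0x7b (blk 15, set 1) → L1-HIT  vc=[9]
5: 0x5f (blk 11, set 1) → MISS  vc=[9, 15]
6: 0x7d (blk 15, set 1) → VC-HIT  vc=[9, 11]
7: 0x5b (blk 11, set 1) → VC-HIT  vc=[9, 15]
8: 0x5b (blk 11, set 1) → L1-HIT  vc=[9, 15]
9: 0x7b (blk 15, set 1) → VC-HIT  vc=[9, 11]
10: 0x7e (blk 15, set 1) → L1-HIT  vc=[9, 11]
11: 0x7d (blk 15, set 1) → L1-HIT  vc=[9, 11]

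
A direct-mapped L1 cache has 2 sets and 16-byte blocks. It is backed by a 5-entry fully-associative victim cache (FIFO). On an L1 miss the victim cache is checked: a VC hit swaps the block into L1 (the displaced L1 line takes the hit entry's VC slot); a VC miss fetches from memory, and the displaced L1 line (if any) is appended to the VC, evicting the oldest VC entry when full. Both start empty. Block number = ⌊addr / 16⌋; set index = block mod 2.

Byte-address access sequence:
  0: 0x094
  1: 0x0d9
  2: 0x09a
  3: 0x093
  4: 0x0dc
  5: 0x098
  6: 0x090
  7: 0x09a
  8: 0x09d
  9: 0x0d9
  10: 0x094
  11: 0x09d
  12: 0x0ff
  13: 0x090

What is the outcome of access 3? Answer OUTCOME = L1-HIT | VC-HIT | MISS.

OUTCOME = L1-HIT

0: 0x94 (blk 9, set 1) → MISS  vc=[]
1: 0xd9 (blk 13, set 1) → MISS  vc=[9]
2: 0x9a (blk 9, set 1) → VC-HIT  vc=[13]
3: 0x93 (blk 9, set 1) → L1-HIT  vc=[13]
4: 0xdc (blk 13, set 1) → VC-HIT  vc=[9]
5: 0x98 (blk 9, set 1) → VC-HIT  vc=[13]
6: 0x90 (blk 9, set 1) → L1-HIT  vc=[13]
7: 0x9a (blk 9, set 1) → L1-HIT  vc=[13]
8: 0x9d (blk 9, set 1) → L1-HIT  vc=[13]
9: 0xd9 (blk 13, set 1) → VC-HIT  vc=[9]
10: 0x94 (blk 9, set 1) → VC-HIT  vc=[13]
11: 0x9d (blk 9, set 1) → L1-HIT  vc=[13]
12: 0xff (blk 15, set 1) → MISS  vc=[13, 9]
13: 0x90 (blk 9, set 1) → VC-HIT  vc=[13, 15]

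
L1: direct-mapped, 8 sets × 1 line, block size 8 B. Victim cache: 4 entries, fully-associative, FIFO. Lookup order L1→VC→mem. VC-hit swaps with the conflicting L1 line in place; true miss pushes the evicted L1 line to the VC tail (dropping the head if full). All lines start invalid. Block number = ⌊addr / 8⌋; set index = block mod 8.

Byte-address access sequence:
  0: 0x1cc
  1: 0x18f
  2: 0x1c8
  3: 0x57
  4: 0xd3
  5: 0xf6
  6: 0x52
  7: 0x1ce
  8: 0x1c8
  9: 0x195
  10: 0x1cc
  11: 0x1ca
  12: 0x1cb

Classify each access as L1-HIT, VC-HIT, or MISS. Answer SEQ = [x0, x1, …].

0: 0x1cc (blk 57, set 1) → MISS  vc=[]
1: 0x18f (blk 49, set 1) → MISS  vc=[57]
2: 0x1c8 (blk 57, set 1) → VC-HIT  vc=[49]
3: 0x57 (blk 10, set 2) → MISS  vc=[49]
4: 0xd3 (blk 26, set 2) → MISS  vc=[49, 10]
5: 0xf6 (blk 30, set 6) → MISS  vc=[49, 10]
6: 0x52 (blk 10, set 2) → VC-HIT  vc=[49, 26]
7: 0x1ce (blk 57, set 1) → L1-HIT  vc=[49, 26]
8: 0x1c8 (blk 57, set 1) → L1-HIT  vc=[49, 26]
9: 0x195 (blk 50, set 2) → MISS  vc=[49, 26, 10]
10: 0x1cc (blk 57, set 1) → L1-HIT  vc=[49, 26, 10]
11: 0x1ca (blk 57, set 1) → L1-HIT  vc=[49, 26, 10]
12: 0x1cb (blk 57, set 1) → L1-HIT  vc=[49, 26, 10]

SEQ = [MISS, MISS, VC-HIT, MISS, MISS, MISS, VC-HIT, L1-HIT, L1-HIT, MISS, L1-HIT, L1-HIT, L1-HIT]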